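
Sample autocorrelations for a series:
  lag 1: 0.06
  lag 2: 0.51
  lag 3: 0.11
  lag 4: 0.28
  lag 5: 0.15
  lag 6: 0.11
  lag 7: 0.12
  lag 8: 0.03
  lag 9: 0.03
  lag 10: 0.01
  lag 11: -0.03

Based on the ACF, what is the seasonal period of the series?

2

The largest autocorrelation is r_2 = 0.51, with a weaker echo at lag 4 (0.28); the remaining lags stay at or below 0.15.
The dominant spike at lag 2 indicates a seasonal period of 2.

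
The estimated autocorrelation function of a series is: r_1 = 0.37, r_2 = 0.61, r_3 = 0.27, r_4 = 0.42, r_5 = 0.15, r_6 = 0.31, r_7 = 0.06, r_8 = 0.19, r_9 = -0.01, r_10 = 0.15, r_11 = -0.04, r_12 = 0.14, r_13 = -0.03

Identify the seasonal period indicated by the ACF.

2

The largest autocorrelation is r_2 = 0.61, with a weaker echo at lag 4 (0.42); the remaining lags stay at or below 0.37.
The dominant spike at lag 2 indicates a seasonal period of 2.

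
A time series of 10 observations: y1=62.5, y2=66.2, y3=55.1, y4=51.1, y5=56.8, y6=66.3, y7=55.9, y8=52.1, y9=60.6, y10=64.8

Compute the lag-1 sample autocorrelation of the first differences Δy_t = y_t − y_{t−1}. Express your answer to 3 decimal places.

First differences Δy: 3.7, -11.1, -4.0, 5.7, 9.5, -10.4, -3.8, 8.5, 4.2
Mean of differences = 0.2556
Numerator Σ(Δy_t−Δȳ)(Δy_{t+1}−Δȳ) = -19.8342
Denominator Σ(Δy_t−Δȳ)² = 487.5422
r_1(Δy) = -19.8342 / 487.5422 = -0.041

-0.041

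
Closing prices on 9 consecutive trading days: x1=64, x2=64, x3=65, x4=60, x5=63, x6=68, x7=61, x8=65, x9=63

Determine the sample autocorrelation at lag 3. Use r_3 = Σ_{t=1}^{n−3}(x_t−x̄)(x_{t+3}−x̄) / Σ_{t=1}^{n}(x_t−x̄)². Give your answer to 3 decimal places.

0.235

Mean x̄ = (64 + 64 + 65 + 60 + 63 + 68 + 61 + 65 + 63)/9 = 63.6667
Σ(x_t−x̄)(x_{t+3}−x̄) = (-1.2222) + (-0.2222) + (5.7778) + (9.7778) + (-0.8889) + (-2.8889) = 10.3333
Denominator Σ(x_t−x̄)² = 44.0000
r_3 = 10.3333 / 44.0000 = 0.235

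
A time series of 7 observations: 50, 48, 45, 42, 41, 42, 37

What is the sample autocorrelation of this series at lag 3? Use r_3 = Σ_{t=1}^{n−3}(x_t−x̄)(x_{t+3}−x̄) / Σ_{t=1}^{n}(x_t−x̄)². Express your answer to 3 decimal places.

-0.114

Mean x̄ = (50 + 48 + 45 + 42 + 41 + 42 + 37)/7 = 43.5714
Deviations from mean: 6.4286, 4.4286, 1.4286, -1.5714, -2.5714, -1.5714, -6.5714
Σ(x_t−x̄)(x_{t+3}−x̄) = (-10.1020) + (-11.3878) + (-2.2449) + (10.3265) = -13.4082
Denominator Σ(x_t−x̄)² = 117.7143
r_3 = -13.4082 / 117.7143 = -0.114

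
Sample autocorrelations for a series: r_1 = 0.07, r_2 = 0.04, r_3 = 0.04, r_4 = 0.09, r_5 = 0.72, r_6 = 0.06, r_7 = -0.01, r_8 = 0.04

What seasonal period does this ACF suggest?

5

The largest autocorrelation is r_5 = 0.72; the remaining lags stay at or below 0.09.
The dominant spike at lag 5 indicates a seasonal period of 5.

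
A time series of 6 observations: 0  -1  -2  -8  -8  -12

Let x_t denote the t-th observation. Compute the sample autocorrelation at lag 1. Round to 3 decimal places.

Mean x̄ = (0 − 1 − 2 − 8 − 8 − 12)/6 = -5.1667
Σ(x_t−x̄)(x_{t+1}−x̄) = (21.5278) + (13.1944) + (-8.9722) + (8.0278) + (19.3611) = 53.1389
Denominator Σ(x_t−x̄)² = 116.8333
r_1 = 53.1389 / 116.8333 = 0.455

0.455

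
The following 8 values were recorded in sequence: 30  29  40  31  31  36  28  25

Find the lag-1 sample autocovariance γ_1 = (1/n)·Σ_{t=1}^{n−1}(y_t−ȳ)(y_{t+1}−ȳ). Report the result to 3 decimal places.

Mean ȳ = (30 + 29 + 40 + 31 + 31 + 36 + 28 + 25)/8 = 31.2500
Σ_{t=1}^{7}(y_t−ȳ)(y_{t+1}−ȳ) = -15.3125
γ_1 = -15.3125 / 8 = -1.914

-1.914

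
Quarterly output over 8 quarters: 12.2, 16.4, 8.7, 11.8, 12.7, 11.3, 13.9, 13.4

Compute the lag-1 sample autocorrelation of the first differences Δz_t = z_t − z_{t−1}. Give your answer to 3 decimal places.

-0.616

First differences Δz: 4.2, -7.7, 3.1, 0.9, -1.4, 2.6, -0.5
Mean of differences = 0.1714
Numerator Σ(Δz_t−Δz̄)(Δz_{t+1}−Δz̄) = -59.2208
Denominator Σ(Δz_t−Δz̄)² = 96.1143
r_1(Δz) = -59.2208 / 96.1143 = -0.616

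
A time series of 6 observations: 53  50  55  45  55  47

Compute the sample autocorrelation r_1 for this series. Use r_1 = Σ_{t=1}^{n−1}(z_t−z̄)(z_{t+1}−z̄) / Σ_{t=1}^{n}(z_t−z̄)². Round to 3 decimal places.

Mean z̄ = (53 + 50 + 55 + 45 + 55 + 47)/6 = 50.8333
Deviations from mean: 2.1667, -0.8333, 4.1667, -5.8333, 4.1667, -3.8333
Σ(z_t−z̄)(z_{t+1}−z̄) = (-1.8056) + (-3.4722) + (-24.3056) + (-24.3056) + (-15.9722) = -69.8611
Denominator Σ(z_t−z̄)² = 88.8333
r_1 = -69.8611 / 88.8333 = -0.786

-0.786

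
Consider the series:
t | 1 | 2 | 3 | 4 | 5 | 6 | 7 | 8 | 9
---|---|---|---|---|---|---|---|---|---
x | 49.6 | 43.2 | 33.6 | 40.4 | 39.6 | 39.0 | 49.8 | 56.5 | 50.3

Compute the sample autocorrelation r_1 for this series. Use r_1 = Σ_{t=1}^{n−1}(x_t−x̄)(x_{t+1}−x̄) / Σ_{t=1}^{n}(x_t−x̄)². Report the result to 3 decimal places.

0.484

Mean x̄ = (49.6 + 43.2 + 33.6 + 40.4 + 39.6 + 39.0 + 49.8 + 56.5 + 50.3)/9 = 44.6667
Numerator Σ_{t=1}^{8}(x_t−x̄)(x_{t+1}−x̄) = 204.8589
Denominator Σ(x_t−x̄)² = 423.0600
r_1 = 204.8589 / 423.0600 = 0.484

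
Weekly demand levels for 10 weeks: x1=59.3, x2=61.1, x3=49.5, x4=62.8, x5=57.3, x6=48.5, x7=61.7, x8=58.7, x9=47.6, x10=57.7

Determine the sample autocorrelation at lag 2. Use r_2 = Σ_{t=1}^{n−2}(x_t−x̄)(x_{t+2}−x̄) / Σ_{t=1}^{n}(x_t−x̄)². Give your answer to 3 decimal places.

Mean x̄ = (59.3 + 61.1 + 49.5 + 62.8 + 57.3 + 48.5 + 61.7 + 58.7 + 47.6 + 57.7)/10 = 56.4200
Numerator Σ_{t=1}^{8}(x_t−x̄)(x_{t+2}−x̄) = -103.7528
Denominator Σ(x_t−x̄)² = 294.7960
r_2 = -103.7528 / 294.7960 = -0.352

-0.352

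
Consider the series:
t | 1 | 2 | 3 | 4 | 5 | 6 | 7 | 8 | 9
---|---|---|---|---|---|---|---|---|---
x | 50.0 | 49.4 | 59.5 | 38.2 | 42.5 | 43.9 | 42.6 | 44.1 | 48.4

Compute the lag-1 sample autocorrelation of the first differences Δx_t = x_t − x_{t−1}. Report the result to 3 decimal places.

-0.510

First differences Δx: -0.6, 10.1, -21.3, 4.3, 1.4, -1.3, 1.5, 4.3
Mean of differences = -0.2000
Numerator Σ(Δx_t−Δx̄)(Δx_{t+1}−Δx̄) = -305.1800
Denominator Σ(Δx_t−Δx̄)² = 598.6200
r_1(Δx) = -305.1800 / 598.6200 = -0.510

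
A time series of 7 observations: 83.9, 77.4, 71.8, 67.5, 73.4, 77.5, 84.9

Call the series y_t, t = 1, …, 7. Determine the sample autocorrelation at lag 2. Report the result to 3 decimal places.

Mean ȳ = (83.9 + 77.4 + 71.8 + 67.5 + 73.4 + 77.5 + 84.9)/7 = 76.6286
Numerator Σ_{t=1}^{5}(y_t−ȳ)(y_{t+2}−ȳ) = -61.2231
Denominator Σ(y_t−ȳ)² = 239.7143
r_2 = -61.2231 / 239.7143 = -0.255

-0.255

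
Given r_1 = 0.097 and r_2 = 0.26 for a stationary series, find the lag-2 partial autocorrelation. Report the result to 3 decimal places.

0.253

φ_{22} = (r_2 − r_1²) / (1 − r_1²)
r_1² = (0.097)² = 0.009409
Numerator = 0.26 − 0.0094 = 0.2506; denominator = 1 − 0.0094 = 0.9906
φ_{22} = 0.2506 / 0.9906 = 0.253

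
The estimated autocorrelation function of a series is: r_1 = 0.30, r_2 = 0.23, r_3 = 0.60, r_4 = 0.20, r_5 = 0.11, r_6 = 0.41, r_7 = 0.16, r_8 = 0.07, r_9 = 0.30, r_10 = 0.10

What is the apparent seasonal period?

3

The largest autocorrelation is r_3 = 0.60, with a weaker echo at lag 6 (0.41); the remaining lags stay at or below 0.30. The elevated value at lag 1 (0.30), dropping to 0.23 at lag 2, reflects decaying short-term dependence rather than seasonality.
The dominant spike at lag 3 indicates a seasonal period of 3.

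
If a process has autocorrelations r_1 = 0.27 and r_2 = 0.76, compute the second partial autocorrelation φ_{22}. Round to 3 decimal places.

φ_{22} = (r_2 − r_1²) / (1 − r_1²)
r_1² = (0.27)² = 0.0729
Numerator = 0.76 − 0.0729 = 0.6871; denominator = 1 − 0.0729 = 0.9271
φ_{22} = 0.6871 / 0.9271 = 0.741

0.741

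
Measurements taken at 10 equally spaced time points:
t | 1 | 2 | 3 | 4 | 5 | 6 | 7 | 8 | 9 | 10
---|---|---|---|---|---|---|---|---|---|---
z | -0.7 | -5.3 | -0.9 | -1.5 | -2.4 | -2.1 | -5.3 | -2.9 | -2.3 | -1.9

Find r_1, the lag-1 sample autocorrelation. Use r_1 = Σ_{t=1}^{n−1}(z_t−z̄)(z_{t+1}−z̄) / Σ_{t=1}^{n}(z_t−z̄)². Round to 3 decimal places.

Mean z̄ = (-0.7 − 5.3 − 0.9 − 1.5 − 2.4 − 2.1 − 5.3 − 2.9 − 2.3 − 1.9)/10 = -2.5300
Numerator Σ_{t=1}^{9}(z_t−z̄)(z_{t+1}−z̄) = -7.8219
Denominator Σ(z_t−z̄)² = 23.2010
r_1 = -7.8219 / 23.2010 = -0.337

-0.337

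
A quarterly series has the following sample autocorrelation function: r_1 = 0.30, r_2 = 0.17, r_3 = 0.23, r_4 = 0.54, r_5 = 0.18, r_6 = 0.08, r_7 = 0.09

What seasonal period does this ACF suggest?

The largest autocorrelation is r_4 = 0.54; the remaining lags stay at or below 0.30. The elevated value at lag 1 (0.30), dropping to 0.17 at lag 2, reflects decaying short-term dependence rather than seasonality.
The dominant spike at lag 4 indicates a seasonal period of 4.

4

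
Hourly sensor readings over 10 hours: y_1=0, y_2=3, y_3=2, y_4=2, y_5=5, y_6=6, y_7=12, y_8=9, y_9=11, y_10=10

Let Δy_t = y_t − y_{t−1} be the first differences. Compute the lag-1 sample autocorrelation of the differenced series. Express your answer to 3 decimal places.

-0.512

First differences Δy: 3, -1, 0, 3, 1, 6, -3, 2, -1
Mean of differences = 1.1111
Numerator Σ(Δy_t−Δȳ)(Δy_{t+1}−Δȳ) = -30.1235
Denominator Σ(Δy_t−Δȳ)² = 58.8889
r_1(Δy) = -30.1235 / 58.8889 = -0.512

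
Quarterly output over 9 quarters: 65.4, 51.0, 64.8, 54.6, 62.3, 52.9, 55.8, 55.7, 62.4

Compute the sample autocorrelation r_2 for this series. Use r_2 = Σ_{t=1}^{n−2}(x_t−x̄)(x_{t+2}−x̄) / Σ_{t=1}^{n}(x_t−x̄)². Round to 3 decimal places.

Mean x̄ = (65.4 + 51.0 + 64.8 + 54.6 + 62.3 + 52.9 + 55.8 + 55.7 + 62.4)/9 = 58.3222
Σ(x_t−x̄)(x_{t+2}−x̄) = (45.8483) + (27.2549) + (25.7672) + (20.1827) + (-10.0328) + (14.2183) + (-10.2851) = 112.9535
Denominator Σ(x_t−x̄)² = 234.6156
r_2 = 112.9535 / 234.6156 = 0.481

0.481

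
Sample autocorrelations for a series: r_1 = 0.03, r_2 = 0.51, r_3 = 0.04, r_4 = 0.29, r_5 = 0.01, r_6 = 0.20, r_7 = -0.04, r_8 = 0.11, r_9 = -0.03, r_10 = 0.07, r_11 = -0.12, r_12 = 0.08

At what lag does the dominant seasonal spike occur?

The largest autocorrelation is r_2 = 0.51, with weaker echoes at lags 4 (0.29) and 6 (0.20); the remaining lags stay at or below 0.11.
The dominant spike at lag 2 indicates a seasonal period of 2.

2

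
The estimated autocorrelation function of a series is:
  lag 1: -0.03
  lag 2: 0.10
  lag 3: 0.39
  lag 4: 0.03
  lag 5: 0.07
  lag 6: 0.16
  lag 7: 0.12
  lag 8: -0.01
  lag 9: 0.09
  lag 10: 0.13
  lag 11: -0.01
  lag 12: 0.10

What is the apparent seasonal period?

3

The largest autocorrelation is r_3 = 0.39, with a weaker echo at lag 6 (0.16); the remaining lags stay at or below 0.13.
The dominant spike at lag 3 indicates a seasonal period of 3.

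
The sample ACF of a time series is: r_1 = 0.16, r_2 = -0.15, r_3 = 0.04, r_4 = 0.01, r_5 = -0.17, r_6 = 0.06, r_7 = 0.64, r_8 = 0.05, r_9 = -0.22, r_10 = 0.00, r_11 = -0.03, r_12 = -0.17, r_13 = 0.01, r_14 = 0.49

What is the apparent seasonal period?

7

The largest autocorrelation is r_7 = 0.64, with a weaker echo at lag 14 (0.49); the remaining lags stay at or below 0.16.
The dominant spike at lag 7 indicates a seasonal period of 7.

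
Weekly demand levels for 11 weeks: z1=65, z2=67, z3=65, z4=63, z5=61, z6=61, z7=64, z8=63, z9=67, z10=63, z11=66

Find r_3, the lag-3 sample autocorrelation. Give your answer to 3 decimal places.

-0.452

Mean z̄ = (65 + 67 + 65 + 63 + 61 + 61 + 64 + 63 + 67 + 63 + 66)/11 = 64.0909
Numerator Σ_{t=1}^{8}(z_t−z̄)(z_{t+3}−z̄) = -20.2975
Denominator Σ(z_t−z̄)² = 44.9091
r_3 = -20.2975 / 44.9091 = -0.452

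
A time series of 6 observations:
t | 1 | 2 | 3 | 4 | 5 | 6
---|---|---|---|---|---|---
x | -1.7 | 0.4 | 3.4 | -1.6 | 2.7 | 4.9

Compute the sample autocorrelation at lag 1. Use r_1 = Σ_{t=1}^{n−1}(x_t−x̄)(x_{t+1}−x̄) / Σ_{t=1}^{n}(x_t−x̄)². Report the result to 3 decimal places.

Mean x̄ = (-1.7 + 0.4 + 3.4 − 1.6 + 2.7 + 4.9)/6 = 1.3500
Deviations from mean: -3.0500, -0.9500, 2.0500, -2.9500, 1.3500, 3.5500
Σ(x_t−x̄)(x_{t+1}−x̄) = (2.8975) + (-1.9475) + (-6.0475) + (-3.9825) + (4.7925) = -4.2875
Denominator Σ(x_t−x̄)² = 37.5350
r_1 = -4.2875 / 37.5350 = -0.114

-0.114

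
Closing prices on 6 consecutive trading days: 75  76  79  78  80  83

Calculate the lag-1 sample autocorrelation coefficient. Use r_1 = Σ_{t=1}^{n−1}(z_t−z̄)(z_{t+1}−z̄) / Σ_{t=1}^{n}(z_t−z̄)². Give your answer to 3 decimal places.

Mean z̄ = (75 + 76 + 79 + 78 + 80 + 83)/6 = 78.5000
Deviations from mean: -3.5000, -2.5000, 0.5000, -0.5000, 1.5000, 4.5000
Σ(z_t−z̄)(z_{t+1}−z̄) = (8.7500) + (-1.2500) + (-0.2500) + (-0.7500) + (6.7500) = 13.2500
Denominator Σ(z_t−z̄)² = 41.5000
r_1 = 13.2500 / 41.5000 = 0.319

0.319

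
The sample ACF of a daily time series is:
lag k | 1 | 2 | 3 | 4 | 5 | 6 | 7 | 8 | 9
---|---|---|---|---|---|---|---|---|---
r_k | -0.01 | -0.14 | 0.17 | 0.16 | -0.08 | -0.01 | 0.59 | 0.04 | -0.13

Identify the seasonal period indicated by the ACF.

7

The largest autocorrelation is r_7 = 0.59; the remaining lags stay at or below 0.17.
The dominant spike at lag 7 indicates a seasonal period of 7.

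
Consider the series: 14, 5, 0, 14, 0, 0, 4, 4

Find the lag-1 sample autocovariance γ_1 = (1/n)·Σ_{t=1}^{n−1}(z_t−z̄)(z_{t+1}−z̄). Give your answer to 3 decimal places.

-7.268

Mean z̄ = (14 + 5 + 0 + 14 + 0 + 0 + 4 + 4)/8 = 5.1250
Deviations: 8.8750, -0.1250, -5.1250, 8.8750, -5.1250, -5.1250, -1.1250, -1.1250
Σ_{t=1}^{7}(z_t−z̄)(z_{t+1}−z̄) = -58.1406
γ_1 = -58.1406 / 8 = -7.268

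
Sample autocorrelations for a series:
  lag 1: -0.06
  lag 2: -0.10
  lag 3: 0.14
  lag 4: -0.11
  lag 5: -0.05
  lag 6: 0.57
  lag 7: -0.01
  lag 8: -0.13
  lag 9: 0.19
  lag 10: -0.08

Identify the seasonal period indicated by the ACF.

The largest autocorrelation is r_6 = 0.57; the remaining lags stay at or below 0.19.
The dominant spike at lag 6 indicates a seasonal period of 6.

6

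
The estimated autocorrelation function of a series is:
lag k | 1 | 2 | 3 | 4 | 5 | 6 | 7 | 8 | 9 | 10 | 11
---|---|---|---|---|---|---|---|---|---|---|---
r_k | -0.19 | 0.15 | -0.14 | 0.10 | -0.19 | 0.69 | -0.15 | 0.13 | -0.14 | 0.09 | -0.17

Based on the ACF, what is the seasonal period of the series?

The largest autocorrelation is r_6 = 0.69; the remaining lags stay at or below 0.15.
The dominant spike at lag 6 indicates a seasonal period of 6.

6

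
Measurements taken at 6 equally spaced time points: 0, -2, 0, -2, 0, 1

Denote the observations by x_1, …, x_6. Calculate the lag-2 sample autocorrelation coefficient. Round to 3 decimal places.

0.067

Mean x̄ = (0 − 2 + 0 − 2 + 0 + 1)/6 = -0.5000
Numerator Σ_{t=1}^{4}(x_t−x̄)(x_{t+2}−x̄) = 0.5000
Denominator Σ(x_t−x̄)² = 7.5000
r_2 = 0.5000 / 7.5000 = 0.067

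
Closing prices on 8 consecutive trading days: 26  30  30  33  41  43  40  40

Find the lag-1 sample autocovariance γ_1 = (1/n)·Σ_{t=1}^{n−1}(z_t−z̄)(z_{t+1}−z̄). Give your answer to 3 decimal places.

Mean z̄ = (26 + 30 + 30 + 33 + 41 + 43 + 40 + 40)/8 = 35.3750
Σ_{t=1}^{7}(z_t−z̄)(z_{t+1}−z̄) = 178.2344
γ_1 = 178.2344 / 8 = 22.279

22.279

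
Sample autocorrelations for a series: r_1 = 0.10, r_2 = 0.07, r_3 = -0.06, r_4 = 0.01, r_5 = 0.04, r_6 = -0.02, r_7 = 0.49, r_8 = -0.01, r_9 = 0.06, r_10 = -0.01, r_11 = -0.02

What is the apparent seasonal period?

7

The largest autocorrelation is r_7 = 0.49; the remaining lags stay at or below 0.10.
The dominant spike at lag 7 indicates a seasonal period of 7.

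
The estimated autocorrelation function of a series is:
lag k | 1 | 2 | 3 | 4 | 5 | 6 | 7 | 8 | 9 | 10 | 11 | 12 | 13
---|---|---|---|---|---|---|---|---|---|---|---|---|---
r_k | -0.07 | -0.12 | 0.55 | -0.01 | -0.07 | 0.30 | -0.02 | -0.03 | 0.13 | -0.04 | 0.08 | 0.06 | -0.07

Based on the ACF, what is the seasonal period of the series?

The largest autocorrelation is r_3 = 0.55, with a weaker echo at lag 6 (0.30); the remaining lags stay at or below 0.13.
The dominant spike at lag 3 indicates a seasonal period of 3.

3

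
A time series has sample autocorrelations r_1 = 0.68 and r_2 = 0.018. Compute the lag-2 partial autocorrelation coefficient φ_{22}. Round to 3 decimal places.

-0.827

φ_{22} = (r_2 − r_1²) / (1 − r_1²)
r_1² = (0.68)² = 0.4624
Numerator = 0.018 − 0.4624 = -0.4444; denominator = 1 − 0.4624 = 0.5376
φ_{22} = -0.4444 / 0.5376 = -0.827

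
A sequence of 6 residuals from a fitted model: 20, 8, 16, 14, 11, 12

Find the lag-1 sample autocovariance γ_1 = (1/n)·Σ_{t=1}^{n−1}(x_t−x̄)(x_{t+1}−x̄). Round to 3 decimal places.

Mean x̄ = (20 + 8 + 16 + 14 + 11 + 12)/6 = 13.5000
Deviations: 6.5000, -5.5000, 2.5000, 0.5000, -2.5000, -1.5000
Σ_{t=1}^{5}(x_t−x̄)(x_{t+1}−x̄) = -45.7500
γ_1 = -45.7500 / 6 = -7.625

-7.625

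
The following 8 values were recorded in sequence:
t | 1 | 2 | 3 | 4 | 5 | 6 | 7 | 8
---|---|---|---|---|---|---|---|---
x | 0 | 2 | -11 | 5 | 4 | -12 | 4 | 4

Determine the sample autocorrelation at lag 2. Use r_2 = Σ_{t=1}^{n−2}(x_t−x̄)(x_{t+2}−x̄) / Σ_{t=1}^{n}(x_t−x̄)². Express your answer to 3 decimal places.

Mean x̄ = (0 + 2 − 11 + 5 + 4 − 12 + 4 + 4)/8 = -0.5000
Σ(x_t−x̄)(x_{t+2}−x̄) = (-5.2500) + (13.7500) + (-47.2500) + (-63.2500) + (20.2500) + (-51.7500) = -133.5000
Denominator Σ(x_t−x̄)² = 340.0000
r_2 = -133.5000 / 340.0000 = -0.393

-0.393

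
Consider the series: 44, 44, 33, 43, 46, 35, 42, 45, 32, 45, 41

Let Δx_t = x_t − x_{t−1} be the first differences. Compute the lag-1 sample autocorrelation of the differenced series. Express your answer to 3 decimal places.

First differences Δx: 0, -11, 10, 3, -11, 7, 3, -13, 13, -4
Mean of differences = -0.3000
Numerator Σ(Δx_t−Δx̄)(Δx_{t+1}−Δx̄) = -428.7900
Denominator Σ(Δx_t−Δx̄)² = 762.1000
r_1(Δx) = -428.7900 / 762.1000 = -0.563

-0.563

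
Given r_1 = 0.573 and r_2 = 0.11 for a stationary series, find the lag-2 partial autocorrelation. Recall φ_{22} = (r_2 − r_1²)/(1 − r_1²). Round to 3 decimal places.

-0.325

φ_{22} = (r_2 − r_1²) / (1 − r_1²)
r_1² = (0.573)² = 0.328329
Numerator = 0.11 − 0.3283 = -0.2183; denominator = 1 − 0.3283 = 0.6717
φ_{22} = -0.2183 / 0.6717 = -0.325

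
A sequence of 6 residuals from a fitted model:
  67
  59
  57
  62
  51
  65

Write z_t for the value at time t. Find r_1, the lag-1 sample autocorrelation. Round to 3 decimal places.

Mean z̄ = (67 + 59 + 57 + 62 + 51 + 65)/6 = 60.1667
Deviations from mean: 6.8333, -1.1667, -3.1667, 1.8333, -9.1667, 4.8333
Σ(z_t−z̄)(z_{t+1}−z̄) = (-7.9722) + (3.6944) + (-5.8056) + (-16.8056) + (-44.3056) = -71.1944
Denominator Σ(z_t−z̄)² = 168.8333
r_1 = -71.1944 / 168.8333 = -0.422

-0.422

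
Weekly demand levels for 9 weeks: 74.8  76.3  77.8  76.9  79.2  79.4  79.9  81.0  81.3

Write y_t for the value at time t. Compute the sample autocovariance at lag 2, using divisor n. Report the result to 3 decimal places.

1.258

Mean ȳ = (74.8 + 76.3 + 77.8 + 76.9 + 79.2 + 79.4 + 79.9 + 81.0 + 81.3)/9 = 78.5111
Σ_{t=1}^{7}(y_t−ȳ)(y_{t+2}−ȳ) = 11.3220
γ_2 = 11.3220 / 9 = 1.258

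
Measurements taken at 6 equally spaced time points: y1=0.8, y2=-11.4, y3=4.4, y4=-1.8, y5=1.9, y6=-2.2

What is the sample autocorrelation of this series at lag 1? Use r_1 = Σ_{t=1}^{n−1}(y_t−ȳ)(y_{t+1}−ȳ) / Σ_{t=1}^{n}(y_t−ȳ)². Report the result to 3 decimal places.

Mean ȳ = (0.8 − 11.4 + 4.4 − 1.8 + 1.9 − 2.2)/6 = -1.3833
Deviations from mean: 2.1833, -10.0167, 5.7833, -0.4167, 3.2833, -0.8167
Numerator Σ_{t=1}^{5}(y_t−ȳ)(y_{t+1}−ȳ) = -86.2586
Denominator Σ(y_t−ȳ)² = 150.1683
r_1 = -86.2586 / 150.1683 = -0.574

-0.574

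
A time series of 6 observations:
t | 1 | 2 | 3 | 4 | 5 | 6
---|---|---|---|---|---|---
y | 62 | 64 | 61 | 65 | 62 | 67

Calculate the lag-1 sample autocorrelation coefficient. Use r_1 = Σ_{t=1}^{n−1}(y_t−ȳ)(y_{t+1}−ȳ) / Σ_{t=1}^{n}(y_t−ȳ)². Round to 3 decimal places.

-0.520

Mean ȳ = (62 + 64 + 61 + 65 + 62 + 67)/6 = 63.5000
Deviations from mean: -1.5000, 0.5000, -2.5000, 1.5000, -1.5000, 3.5000
Σ(y_t−ȳ)(y_{t+1}−ȳ) = (-0.7500) + (-1.2500) + (-3.7500) + (-2.2500) + (-5.2500) = -13.2500
Denominator Σ(y_t−ȳ)² = 25.5000
r_1 = -13.2500 / 25.5000 = -0.520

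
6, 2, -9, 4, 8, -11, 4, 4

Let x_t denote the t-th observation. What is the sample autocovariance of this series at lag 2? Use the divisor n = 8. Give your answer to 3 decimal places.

-21.000

Mean x̄ = (6 + 2 − 9 + 4 + 8 − 11 + 4 + 4)/8 = 1.0000
Deviations: 5.0000, 1.0000, -10.0000, 3.0000, 7.0000, -12.0000, 3.0000, 3.0000
Σ_{t=1}^{6}(x_t−x̄)(x_{t+2}−x̄) = -168.0000
γ_2 = -168.0000 / 8 = -21.000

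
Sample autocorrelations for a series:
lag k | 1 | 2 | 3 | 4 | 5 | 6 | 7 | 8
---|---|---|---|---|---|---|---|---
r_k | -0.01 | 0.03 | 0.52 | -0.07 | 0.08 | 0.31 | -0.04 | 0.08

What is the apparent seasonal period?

The largest autocorrelation is r_3 = 0.52, with a weaker echo at lag 6 (0.31); the remaining lags stay at or below 0.08.
The dominant spike at lag 3 indicates a seasonal period of 3.

3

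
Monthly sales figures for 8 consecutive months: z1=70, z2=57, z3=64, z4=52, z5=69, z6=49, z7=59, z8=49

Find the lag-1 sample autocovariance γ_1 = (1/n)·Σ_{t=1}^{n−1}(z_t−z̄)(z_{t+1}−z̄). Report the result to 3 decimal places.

Mean z̄ = (70 + 57 + 64 + 52 + 69 + 49 + 59 + 49)/8 = 58.6250
Σ_{t=1}^{7}(z_t−z̄)(z_{t+1}−z̄) = -238.6406
γ_1 = -238.6406 / 8 = -29.830

-29.830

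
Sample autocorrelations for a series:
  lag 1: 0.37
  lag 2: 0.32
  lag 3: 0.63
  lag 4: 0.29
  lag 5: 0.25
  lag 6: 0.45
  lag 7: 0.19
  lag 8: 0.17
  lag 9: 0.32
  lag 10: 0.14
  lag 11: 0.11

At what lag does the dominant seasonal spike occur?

The largest autocorrelation is r_3 = 0.63, with a weaker echo at lag 6 (0.45); the remaining lags stay at or below 0.37. The elevated value at lag 1 (0.37), dropping to 0.32 at lag 2, reflects decaying short-term dependence rather than seasonality.
The dominant spike at lag 3 indicates a seasonal period of 3.

3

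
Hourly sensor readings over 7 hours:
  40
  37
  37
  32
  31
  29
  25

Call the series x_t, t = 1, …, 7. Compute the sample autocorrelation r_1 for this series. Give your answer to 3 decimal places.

0.494

Mean x̄ = (40 + 37 + 37 + 32 + 31 + 29 + 25)/7 = 33.0000
Deviations from mean: 7.0000, 4.0000, 4.0000, -1.0000, -2.0000, -4.0000, -8.0000
Numerator Σ_{t=1}^{6}(x_t−x̄)(x_{t+1}−x̄) = 82.0000
Denominator Σ(x_t−x̄)² = 166.0000
r_1 = 82.0000 / 166.0000 = 0.494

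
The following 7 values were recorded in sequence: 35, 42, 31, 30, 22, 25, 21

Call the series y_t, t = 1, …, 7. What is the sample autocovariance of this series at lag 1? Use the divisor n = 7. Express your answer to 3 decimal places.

Mean ȳ = (35 + 42 + 31 + 30 + 22 + 25 + 21)/7 = 29.4286
Σ_{t=1}^{6}(y_t−ȳ)(y_{t+1}−ȳ) = 156.6735
γ_1 = 156.6735 / 7 = 22.382

22.382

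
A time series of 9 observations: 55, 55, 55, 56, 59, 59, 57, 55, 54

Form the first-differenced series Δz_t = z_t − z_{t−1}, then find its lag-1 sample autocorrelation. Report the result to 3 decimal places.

First differences Δz: 0, 0, 1, 3, 0, -2, -2, -1
Mean of differences = -0.1250
Numerator Σ(Δz_t−Δz̄)(Δz_{t+1}−Δz̄) = 8.9844
Denominator Σ(Δz_t−Δz̄)² = 18.8750
r_1(Δz) = 8.9844 / 18.8750 = 0.476

0.476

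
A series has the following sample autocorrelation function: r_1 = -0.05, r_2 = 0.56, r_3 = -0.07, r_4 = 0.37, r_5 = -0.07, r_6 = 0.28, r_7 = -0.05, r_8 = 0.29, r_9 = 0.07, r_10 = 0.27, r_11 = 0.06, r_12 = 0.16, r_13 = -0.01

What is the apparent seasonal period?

2

The largest autocorrelation is r_2 = 0.56, with weaker echoes at lags 4 (0.37), 6 (0.28), 8 (0.29), 10 (0.27) and 12 (0.16); the remaining lags stay at or below 0.07.
The dominant spike at lag 2 indicates a seasonal period of 2.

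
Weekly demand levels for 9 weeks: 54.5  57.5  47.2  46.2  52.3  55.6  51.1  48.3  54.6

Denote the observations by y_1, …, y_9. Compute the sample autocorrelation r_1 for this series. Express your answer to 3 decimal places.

Mean ȳ = (54.5 + 57.5 + 47.2 + 46.2 + 52.3 + 55.6 + 51.1 + 48.3 + 54.6)/9 = 51.9222
Numerator Σ_{t=1}^{8}(y_t−ȳ)(y_{t+1}−ȳ) = 4.5428
Denominator Σ(y_t−ȳ)² = 127.4356
r_1 = 4.5428 / 127.4356 = 0.036

0.036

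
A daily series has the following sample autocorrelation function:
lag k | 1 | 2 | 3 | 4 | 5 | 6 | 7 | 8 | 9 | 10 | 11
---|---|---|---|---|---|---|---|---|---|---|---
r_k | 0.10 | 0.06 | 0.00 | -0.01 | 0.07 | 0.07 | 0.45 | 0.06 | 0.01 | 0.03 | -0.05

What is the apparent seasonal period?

The largest autocorrelation is r_7 = 0.45; the remaining lags stay at or below 0.10.
The dominant spike at lag 7 indicates a seasonal period of 7.

7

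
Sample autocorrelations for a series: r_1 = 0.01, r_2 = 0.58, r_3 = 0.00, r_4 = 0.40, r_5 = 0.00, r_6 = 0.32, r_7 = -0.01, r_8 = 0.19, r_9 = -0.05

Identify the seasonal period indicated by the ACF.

The largest autocorrelation is r_2 = 0.58, with weaker echoes at lags 4 (0.40), 6 (0.32) and 8 (0.19); the remaining lags stay at or below 0.01.
The dominant spike at lag 2 indicates a seasonal period of 2.

2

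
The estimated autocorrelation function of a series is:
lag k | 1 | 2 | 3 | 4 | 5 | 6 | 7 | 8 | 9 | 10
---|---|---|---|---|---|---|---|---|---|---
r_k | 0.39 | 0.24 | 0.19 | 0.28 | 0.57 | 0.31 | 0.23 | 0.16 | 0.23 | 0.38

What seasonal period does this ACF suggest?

The largest autocorrelation is r_5 = 0.57; the remaining lags stay at or below 0.39. The elevated value at lag 1 (0.39), dropping to 0.24 at lag 2, reflects decaying short-term dependence rather than seasonality.
The dominant spike at lag 5 indicates a seasonal period of 5.

5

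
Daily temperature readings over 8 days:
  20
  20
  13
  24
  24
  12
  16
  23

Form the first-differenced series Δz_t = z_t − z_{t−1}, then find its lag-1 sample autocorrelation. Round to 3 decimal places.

First differences Δz: 0, -7, 11, 0, -12, 4, 7
Mean of differences = 0.4286
Numerator Σ(Δz_t−Δz̄)(Δz_{t+1}−Δz̄) = -95.4694
Denominator Σ(Δz_t−Δz̄)² = 377.7143
r_1(Δz) = -95.4694 / 377.7143 = -0.253

-0.253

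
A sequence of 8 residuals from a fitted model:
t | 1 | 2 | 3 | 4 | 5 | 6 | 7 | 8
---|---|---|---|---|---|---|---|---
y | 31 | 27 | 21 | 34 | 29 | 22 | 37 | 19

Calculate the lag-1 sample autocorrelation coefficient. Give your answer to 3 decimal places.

-0.590

Mean ȳ = (31 + 27 + 21 + 34 + 29 + 22 + 37 + 19)/8 = 27.5000
Deviations from mean: 3.5000, -0.5000, -6.5000, 6.5000, 1.5000, -5.5000, 9.5000, -8.5000
Σ(y_t−ȳ)(y_{t+1}−ȳ) = (-1.7500) + (3.2500) + (-42.2500) + (9.7500) + (-8.2500) + (-52.2500) + (-80.7500) = -172.2500
Denominator Σ(y_t−ȳ)² = 292.0000
r_1 = -172.2500 / 292.0000 = -0.590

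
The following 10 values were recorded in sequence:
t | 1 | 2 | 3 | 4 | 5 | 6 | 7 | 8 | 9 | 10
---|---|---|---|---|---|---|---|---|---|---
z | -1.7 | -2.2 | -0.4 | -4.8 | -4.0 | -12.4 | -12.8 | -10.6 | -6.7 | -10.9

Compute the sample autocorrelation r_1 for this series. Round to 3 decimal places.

Mean z̄ = (-1.7 − 2.2 − 0.4 − 4.8 − 4.0 − 12.4 − 12.8 − 10.6 − 6.7 − 10.9)/10 = -6.6500
Numerator Σ_{t=1}^{9}(z_t−z̄)(z_{t+1}−z̄) = 111.1325
Denominator Σ(z_t−z̄)² = 198.3650
r_1 = 111.1325 / 198.3650 = 0.560

0.560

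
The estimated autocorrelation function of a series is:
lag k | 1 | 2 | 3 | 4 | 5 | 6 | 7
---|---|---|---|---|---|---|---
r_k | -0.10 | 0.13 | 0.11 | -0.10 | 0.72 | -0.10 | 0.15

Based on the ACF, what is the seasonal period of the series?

5

The largest autocorrelation is r_5 = 0.72; the remaining lags stay at or below 0.15.
The dominant spike at lag 5 indicates a seasonal period of 5.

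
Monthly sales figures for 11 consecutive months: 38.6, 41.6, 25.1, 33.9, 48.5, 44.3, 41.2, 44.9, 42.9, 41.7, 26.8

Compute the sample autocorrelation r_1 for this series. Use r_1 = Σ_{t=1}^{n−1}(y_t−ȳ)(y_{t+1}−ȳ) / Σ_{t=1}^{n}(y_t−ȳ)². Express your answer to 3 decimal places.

0.108

Mean ȳ = (38.6 + 41.6 + 25.1 + 33.9 + 48.5 + 44.3 + 41.2 + 44.9 + 42.9 + 41.7 + 26.8)/11 = 39.0455
Numerator Σ_{t=1}^{10}(y_t−ȳ)(y_{t+1}−ȳ) = 60.2525
Denominator Σ(y_t−ȳ)² = 555.4473
r_1 = 60.2525 / 555.4473 = 0.108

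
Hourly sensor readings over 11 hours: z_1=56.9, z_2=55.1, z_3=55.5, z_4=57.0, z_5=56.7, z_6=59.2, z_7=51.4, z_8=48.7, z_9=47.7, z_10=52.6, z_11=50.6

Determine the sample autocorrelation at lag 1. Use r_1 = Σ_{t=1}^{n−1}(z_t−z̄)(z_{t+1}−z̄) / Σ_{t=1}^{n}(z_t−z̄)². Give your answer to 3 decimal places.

0.548

Mean z̄ = (56.9 + 55.1 + 55.5 + 57.0 + 56.7 + 59.2 + 51.4 + 48.7 + 47.7 + 52.6 + 50.6)/11 = 53.7636
Numerator Σ_{t=1}^{10}(z_t−z̄)(z_{t+1}−z̄) = 78.1578
Denominator Σ(z_t−z̄)² = 142.6455
r_1 = 78.1578 / 142.6455 = 0.548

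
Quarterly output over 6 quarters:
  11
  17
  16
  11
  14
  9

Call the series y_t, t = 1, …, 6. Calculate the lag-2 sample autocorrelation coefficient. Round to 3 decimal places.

Mean ȳ = (11 + 17 + 16 + 11 + 14 + 9)/6 = 13.0000
Deviations from mean: -2.0000, 4.0000, 3.0000, -2.0000, 1.0000, -4.0000
Numerator Σ_{t=1}^{4}(y_t−ȳ)(y_{t+2}−ȳ) = -3.0000
Denominator Σ(y_t−ȳ)² = 50.0000
r_2 = -3.0000 / 50.0000 = -0.060

-0.060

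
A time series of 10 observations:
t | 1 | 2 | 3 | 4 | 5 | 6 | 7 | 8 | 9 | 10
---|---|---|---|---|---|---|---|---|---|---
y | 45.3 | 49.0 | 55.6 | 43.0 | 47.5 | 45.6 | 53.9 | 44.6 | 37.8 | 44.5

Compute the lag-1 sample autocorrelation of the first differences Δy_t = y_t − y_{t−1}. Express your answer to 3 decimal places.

-0.412

First differences Δy: 3.7, 6.6, -12.6, 4.5, -1.9, 8.3, -9.3, -6.8, 6.7
Mean of differences = -0.0889
Numerator Σ(Δy_t−Δȳ)(Δy_{t+1}−Δȳ) = -200.2735
Denominator Σ(Δy_t−Δȳ)² = 486.3089
r_1(Δy) = -200.2735 / 486.3089 = -0.412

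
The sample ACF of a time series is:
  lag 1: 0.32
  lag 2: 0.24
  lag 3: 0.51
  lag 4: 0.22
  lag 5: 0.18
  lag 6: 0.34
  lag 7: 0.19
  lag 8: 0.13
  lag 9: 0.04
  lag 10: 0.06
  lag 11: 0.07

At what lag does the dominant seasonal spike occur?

3

The largest autocorrelation is r_3 = 0.51, with a weaker echo at lag 6 (0.34); the remaining lags stay at or below 0.32. The elevated value at lag 1 (0.32), dropping to 0.24 at lag 2, reflects decaying short-term dependence rather than seasonality.
The dominant spike at lag 3 indicates a seasonal period of 3.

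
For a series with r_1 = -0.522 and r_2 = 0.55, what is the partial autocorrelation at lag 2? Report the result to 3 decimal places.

0.381

φ_{22} = (r_2 − r_1²) / (1 − r_1²)
r_1² = (-0.522)² = 0.272484
Numerator = 0.55 − 0.2725 = 0.2775; denominator = 1 − 0.2725 = 0.7275
φ_{22} = 0.2775 / 0.7275 = 0.381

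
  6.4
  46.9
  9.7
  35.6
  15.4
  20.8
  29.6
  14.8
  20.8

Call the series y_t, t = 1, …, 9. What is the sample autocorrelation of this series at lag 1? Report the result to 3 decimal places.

Mean ȳ = (6.4 + 46.9 + 9.7 + 35.6 + 15.4 + 20.8 + 29.6 + 14.8 + 20.8)/9 = 22.2222
Numerator Σ_{t=1}^{8}(y_t−ȳ)(y_{t+1}−ȳ) = -1003.2572
Denominator Σ(y_t−ȳ)² = 1355.2156
r_1 = -1003.2572 / 1355.2156 = -0.740

-0.740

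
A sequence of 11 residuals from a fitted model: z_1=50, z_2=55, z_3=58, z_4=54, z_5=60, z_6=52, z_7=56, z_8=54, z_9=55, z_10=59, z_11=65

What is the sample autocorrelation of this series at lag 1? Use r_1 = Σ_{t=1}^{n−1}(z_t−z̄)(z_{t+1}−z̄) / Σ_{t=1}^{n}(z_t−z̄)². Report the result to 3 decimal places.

0.013

Mean z̄ = (50 + 55 + 58 + 54 + 60 + 52 + 56 + 54 + 55 + 59 + 65)/11 = 56.1818
Numerator Σ_{t=1}^{10}(z_t−z̄)(z_{t+1}−z̄) = 2.1488
Denominator Σ(z_t−z̄)² = 171.6364
r_1 = 2.1488 / 171.6364 = 0.013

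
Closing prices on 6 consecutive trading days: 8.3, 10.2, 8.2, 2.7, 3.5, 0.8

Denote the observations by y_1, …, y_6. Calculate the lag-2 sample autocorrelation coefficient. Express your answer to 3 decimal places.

Mean ȳ = (8.3 + 10.2 + 8.2 + 2.7 + 3.5 + 0.8)/6 = 5.6167
Deviations from mean: 2.6833, 4.5833, 2.5833, -2.9167, -2.1167, -4.8167
Numerator Σ_{t=1}^{4}(y_t−ȳ)(y_{t+2}−ȳ) = 2.1444
Denominator Σ(y_t−ȳ)² = 71.0683
r_2 = 2.1444 / 71.0683 = 0.030

0.030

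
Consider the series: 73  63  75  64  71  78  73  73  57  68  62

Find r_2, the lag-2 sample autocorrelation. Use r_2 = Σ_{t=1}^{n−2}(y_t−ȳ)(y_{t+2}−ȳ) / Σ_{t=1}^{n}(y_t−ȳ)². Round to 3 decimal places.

Mean ȳ = (73 + 63 + 75 + 64 + 71 + 78 + 73 + 73 + 57 + 68 + 62)/11 = 68.8182
Numerator Σ_{t=1}^{9}(y_t−ȳ)(y_{t+2}−ȳ) = 98.3884
Denominator Σ(y_t−ȳ)² = 423.6364
r_2 = 98.3884 / 423.6364 = 0.232

0.232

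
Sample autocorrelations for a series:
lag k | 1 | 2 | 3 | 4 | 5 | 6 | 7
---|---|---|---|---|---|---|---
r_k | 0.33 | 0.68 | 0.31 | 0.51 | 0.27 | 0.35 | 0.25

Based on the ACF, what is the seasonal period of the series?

The largest autocorrelation is r_2 = 0.68, with weaker echoes at lags 4 (0.51) and 6 (0.35); the remaining lags stay at or below 0.33.
The dominant spike at lag 2 indicates a seasonal period of 2.

2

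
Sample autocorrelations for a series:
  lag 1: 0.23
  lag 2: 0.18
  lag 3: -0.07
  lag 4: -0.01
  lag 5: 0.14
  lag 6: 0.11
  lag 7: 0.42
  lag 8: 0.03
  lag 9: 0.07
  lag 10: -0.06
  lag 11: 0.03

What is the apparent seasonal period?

7

The largest autocorrelation is r_7 = 0.42; the remaining lags stay at or below 0.23. The elevated value at lag 1 (0.23), dropping to 0.18 at lag 2, reflects decaying short-term dependence rather than seasonality.
The dominant spike at lag 7 indicates a seasonal period of 7.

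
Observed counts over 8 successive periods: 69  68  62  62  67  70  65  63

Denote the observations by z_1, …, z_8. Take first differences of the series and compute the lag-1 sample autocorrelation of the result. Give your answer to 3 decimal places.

First differences Δz: -1, -6, 0, 5, 3, -5, -2
Mean of differences = -0.8571
Numerator Σ(Δz_t−Δz̄)(Δz_{t+1}−Δz̄) = 12.6939
Denominator Σ(Δz_t−Δz̄)² = 94.8571
r_1(Δz) = 12.6939 / 94.8571 = 0.134

0.134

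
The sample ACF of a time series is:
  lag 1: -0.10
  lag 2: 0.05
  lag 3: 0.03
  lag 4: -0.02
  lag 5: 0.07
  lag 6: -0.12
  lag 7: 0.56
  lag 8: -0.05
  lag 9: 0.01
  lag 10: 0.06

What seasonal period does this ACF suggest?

The largest autocorrelation is r_7 = 0.56; the remaining lags stay at or below 0.07.
The dominant spike at lag 7 indicates a seasonal period of 7.

7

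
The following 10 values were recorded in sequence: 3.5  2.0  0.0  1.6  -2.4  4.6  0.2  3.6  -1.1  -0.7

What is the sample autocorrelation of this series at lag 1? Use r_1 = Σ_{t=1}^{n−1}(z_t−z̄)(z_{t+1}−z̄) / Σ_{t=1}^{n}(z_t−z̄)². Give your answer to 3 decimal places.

Mean z̄ = (3.5 + 2.0 + 0.0 + 1.6 − 2.4 + 4.6 + 0.2 + 3.6 − 1.1 − 0.7)/10 = 1.1300
Numerator Σ_{t=1}^{9}(z_t−z̄)(z_{t+1}−z̄) = -20.3119
Denominator Σ(z_t−z̄)² = 47.6610
r_1 = -20.3119 / 47.6610 = -0.426

-0.426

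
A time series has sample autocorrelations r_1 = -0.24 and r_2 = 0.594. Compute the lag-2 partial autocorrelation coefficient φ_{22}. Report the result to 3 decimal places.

0.569

φ_{22} = (r_2 − r_1²) / (1 − r_1²)
r_1² = (-0.24)² = 0.0576
Numerator = 0.594 − 0.0576 = 0.5364; denominator = 1 − 0.0576 = 0.9424
φ_{22} = 0.5364 / 0.9424 = 0.569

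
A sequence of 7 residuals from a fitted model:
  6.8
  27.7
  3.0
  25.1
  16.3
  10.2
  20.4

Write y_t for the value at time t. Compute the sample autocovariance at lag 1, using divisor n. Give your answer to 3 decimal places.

Mean ȳ = (6.8 + 27.7 + 3.0 + 25.1 + 16.3 + 10.2 + 20.4)/7 = 15.6429
Deviations: -8.8429, 12.0571, -12.6429, 9.4571, 0.6571, -5.4429, 4.7571
Σ_{t=1}^{6}(y_t−ȳ)(y_{t+1}−ȳ) = -401.8761
γ_1 = -401.8761 / 7 = -57.411

-57.411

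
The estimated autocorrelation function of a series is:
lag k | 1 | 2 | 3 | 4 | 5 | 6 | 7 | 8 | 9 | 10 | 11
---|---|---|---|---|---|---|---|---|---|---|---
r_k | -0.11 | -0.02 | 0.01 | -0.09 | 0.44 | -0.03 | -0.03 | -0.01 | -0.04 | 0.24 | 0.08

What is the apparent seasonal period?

5

The largest autocorrelation is r_5 = 0.44, with a weaker echo at lag 10 (0.24); the remaining lags stay at or below 0.08.
The dominant spike at lag 5 indicates a seasonal period of 5.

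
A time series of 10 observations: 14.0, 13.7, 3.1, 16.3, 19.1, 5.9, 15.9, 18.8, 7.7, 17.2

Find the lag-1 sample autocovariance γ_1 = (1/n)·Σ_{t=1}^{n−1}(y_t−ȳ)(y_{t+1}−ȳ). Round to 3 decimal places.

-11.828

Mean ȳ = (14.0 + 13.7 + 3.1 + 16.3 + 19.1 + 5.9 + 15.9 + 18.8 + 7.7 + 17.2)/10 = 13.1700
Σ_{t=1}^{9}(y_t−ȳ)(y_{t+1}−ȳ) = -118.2839
γ_1 = -118.2839 / 10 = -11.828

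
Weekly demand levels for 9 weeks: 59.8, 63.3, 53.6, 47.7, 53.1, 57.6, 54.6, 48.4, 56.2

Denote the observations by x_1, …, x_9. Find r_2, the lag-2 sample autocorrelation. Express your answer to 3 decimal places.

Mean x̄ = (59.8 + 63.3 + 53.6 + 47.7 + 53.1 + 57.6 + 54.6 + 48.4 + 56.2)/9 = 54.9222
Σ(x_t−x̄)(x_{t+2}−x̄) = (-6.4495) + (-60.5062) + (2.4094) + (-19.3395) + (0.5872) + (-17.4651) + (-0.4117) = -101.1754
Denominator Σ(x_t−x̄)² = 202.6556
r_2 = -101.1754 / 202.6556 = -0.499

-0.499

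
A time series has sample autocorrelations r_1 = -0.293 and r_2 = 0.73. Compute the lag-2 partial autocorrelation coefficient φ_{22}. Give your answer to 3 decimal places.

φ_{22} = (r_2 − r_1²) / (1 − r_1²)
r_1² = (-0.293)² = 0.085849
Numerator = 0.73 − 0.0858 = 0.6442; denominator = 1 − 0.0858 = 0.9142
φ_{22} = 0.6442 / 0.9142 = 0.705

0.705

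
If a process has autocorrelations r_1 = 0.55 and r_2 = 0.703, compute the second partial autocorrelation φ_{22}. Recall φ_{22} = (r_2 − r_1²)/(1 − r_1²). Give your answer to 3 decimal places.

φ_{22} = (r_2 − r_1²) / (1 − r_1²)
r_1² = (0.55)² = 0.3025
Numerator = 0.703 − 0.3025 = 0.4005; denominator = 1 − 0.3025 = 0.6975
φ_{22} = 0.4005 / 0.6975 = 0.574

0.574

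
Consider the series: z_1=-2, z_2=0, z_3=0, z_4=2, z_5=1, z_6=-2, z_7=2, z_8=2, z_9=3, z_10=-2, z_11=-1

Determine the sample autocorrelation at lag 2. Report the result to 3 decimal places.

-0.273

Mean z̄ = (-2 + 0 + 0 + 2 + 1 − 2 + 2 + 2 + 3 − 2 − 1)/11 = 0.2727
Numerator Σ_{t=1}^{9}(z_t−z̄)(z_{t+2}−z̄) = -9.3306
Denominator Σ(z_t−z̄)² = 34.1818
r_2 = -9.3306 / 34.1818 = -0.273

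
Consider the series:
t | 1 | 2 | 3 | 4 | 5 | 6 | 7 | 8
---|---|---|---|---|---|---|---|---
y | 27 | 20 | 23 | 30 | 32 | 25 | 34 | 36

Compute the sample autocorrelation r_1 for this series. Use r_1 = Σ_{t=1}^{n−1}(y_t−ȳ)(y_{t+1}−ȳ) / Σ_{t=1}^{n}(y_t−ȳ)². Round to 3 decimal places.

Mean ȳ = (27 + 20 + 23 + 30 + 32 + 25 + 34 + 36)/8 = 28.3750
Deviations from mean: -1.3750, -8.3750, -5.3750, 1.6250, 3.6250, -3.3750, 5.6250, 7.6250
Σ(y_t−ȳ)(y_{t+1}−ȳ) = (11.5156) + (45.0156) + (-8.7344) + (5.8906) + (-12.2344) + (-18.9844) + (42.8906) = 65.3594
Denominator Σ(y_t−ȳ)² = 217.8750
r_1 = 65.3594 / 217.8750 = 0.300

0.300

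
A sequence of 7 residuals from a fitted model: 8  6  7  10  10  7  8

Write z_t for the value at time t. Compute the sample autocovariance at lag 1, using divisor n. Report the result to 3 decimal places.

Mean z̄ = (8 + 6 + 7 + 10 + 10 + 7 + 8)/7 = 8.0000
Deviations: 0.0000, -2.0000, -1.0000, 2.0000, 2.0000, -1.0000, 0.0000
Σ_{t=1}^{6}(z_t−z̄)(z_{t+1}−z̄) = 2.0000
γ_1 = 2.0000 / 7 = 0.286

0.286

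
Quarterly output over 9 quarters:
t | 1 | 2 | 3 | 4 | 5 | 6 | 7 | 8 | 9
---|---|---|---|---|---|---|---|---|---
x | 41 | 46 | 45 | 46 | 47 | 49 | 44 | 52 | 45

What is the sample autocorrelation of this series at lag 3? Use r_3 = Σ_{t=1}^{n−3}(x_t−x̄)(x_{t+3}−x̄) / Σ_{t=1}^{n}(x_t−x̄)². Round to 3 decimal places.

Mean x̄ = (41 + 46 + 45 + 46 + 47 + 49 + 44 + 52 + 45)/9 = 46.1111
Σ(x_t−x̄)(x_{t+3}−x̄) = (0.5679) + (-0.0988) + (-3.2099) + (0.2346) + (5.2346) + (-3.2099) = -0.4815
Denominator Σ(x_t−x̄)² = 76.8889
r_3 = -0.4815 / 76.8889 = -0.006

-0.006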